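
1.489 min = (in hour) 0.02482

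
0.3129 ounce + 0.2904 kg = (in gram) 299.3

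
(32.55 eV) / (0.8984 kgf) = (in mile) 3.678e-22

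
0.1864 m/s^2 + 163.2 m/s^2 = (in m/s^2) 163.4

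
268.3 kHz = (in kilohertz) 268.3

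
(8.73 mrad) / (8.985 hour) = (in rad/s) 2.699e-07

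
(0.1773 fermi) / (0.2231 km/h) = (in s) 2.861e-15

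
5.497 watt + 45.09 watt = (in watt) 50.59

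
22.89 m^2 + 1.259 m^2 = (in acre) 0.005967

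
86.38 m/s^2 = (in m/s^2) 86.38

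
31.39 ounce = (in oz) 31.39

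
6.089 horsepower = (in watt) 4541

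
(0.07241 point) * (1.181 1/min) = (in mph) 1.125e-06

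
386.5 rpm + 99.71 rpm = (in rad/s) 50.92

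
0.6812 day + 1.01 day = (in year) 0.004633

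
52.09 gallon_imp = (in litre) 236.8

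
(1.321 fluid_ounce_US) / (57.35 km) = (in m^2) 6.812e-10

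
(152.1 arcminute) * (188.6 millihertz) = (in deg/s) 0.4781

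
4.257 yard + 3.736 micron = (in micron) 3.893e+06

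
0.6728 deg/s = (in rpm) 0.1121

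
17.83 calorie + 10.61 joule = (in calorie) 20.37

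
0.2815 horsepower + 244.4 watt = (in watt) 454.3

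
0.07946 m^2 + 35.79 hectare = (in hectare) 35.79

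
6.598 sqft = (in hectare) 6.13e-05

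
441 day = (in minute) 6.35e+05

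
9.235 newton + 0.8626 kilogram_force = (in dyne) 1.769e+06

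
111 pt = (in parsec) 1.269e-18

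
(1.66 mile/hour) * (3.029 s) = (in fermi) 2.248e+15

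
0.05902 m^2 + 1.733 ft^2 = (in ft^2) 2.368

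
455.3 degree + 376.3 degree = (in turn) 2.31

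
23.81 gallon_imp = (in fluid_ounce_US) 3660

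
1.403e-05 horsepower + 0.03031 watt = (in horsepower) 5.468e-05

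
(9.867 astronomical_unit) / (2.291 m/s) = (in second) 6.443e+11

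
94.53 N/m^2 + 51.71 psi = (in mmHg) 2675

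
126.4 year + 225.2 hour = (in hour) 1.107e+06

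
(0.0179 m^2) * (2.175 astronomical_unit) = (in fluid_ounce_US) 1.969e+14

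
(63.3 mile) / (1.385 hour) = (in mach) 0.06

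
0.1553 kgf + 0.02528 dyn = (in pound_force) 0.3424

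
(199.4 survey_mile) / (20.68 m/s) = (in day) 0.1796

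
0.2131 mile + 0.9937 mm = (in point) 9.721e+05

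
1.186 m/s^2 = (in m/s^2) 1.186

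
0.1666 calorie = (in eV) 4.351e+18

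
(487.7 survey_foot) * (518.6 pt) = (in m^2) 27.2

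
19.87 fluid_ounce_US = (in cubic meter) 0.0005876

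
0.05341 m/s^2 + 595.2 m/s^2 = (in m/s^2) 595.3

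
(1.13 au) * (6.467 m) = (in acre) 2.701e+08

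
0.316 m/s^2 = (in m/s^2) 0.316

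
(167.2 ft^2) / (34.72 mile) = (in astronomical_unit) 1.858e-15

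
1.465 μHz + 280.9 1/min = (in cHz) 468.2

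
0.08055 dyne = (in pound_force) 1.811e-07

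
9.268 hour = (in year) 0.001058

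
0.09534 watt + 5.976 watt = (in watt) 6.071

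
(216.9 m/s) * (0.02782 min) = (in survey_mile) 0.225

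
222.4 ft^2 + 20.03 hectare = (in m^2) 2.003e+05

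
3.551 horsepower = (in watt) 2648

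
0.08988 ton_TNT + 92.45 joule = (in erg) 3.761e+15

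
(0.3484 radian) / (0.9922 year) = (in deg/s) 6.38e-07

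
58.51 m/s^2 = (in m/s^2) 58.51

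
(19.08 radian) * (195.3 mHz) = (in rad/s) 3.726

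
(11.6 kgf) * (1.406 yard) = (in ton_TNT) 3.495e-08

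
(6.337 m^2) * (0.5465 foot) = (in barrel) 6.639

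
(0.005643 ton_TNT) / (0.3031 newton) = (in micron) 7.79e+13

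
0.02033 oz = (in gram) 0.5763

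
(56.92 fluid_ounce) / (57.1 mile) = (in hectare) 1.832e-12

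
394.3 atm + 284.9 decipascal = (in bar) 399.5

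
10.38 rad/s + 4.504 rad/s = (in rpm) 142.1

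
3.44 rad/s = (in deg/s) 197.1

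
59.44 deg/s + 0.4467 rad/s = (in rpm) 14.17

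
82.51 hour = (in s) 2.97e+05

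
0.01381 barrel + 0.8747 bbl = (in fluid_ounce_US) 4777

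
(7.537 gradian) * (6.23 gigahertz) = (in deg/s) 4.226e+10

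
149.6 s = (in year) 4.744e-06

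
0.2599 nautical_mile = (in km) 0.4813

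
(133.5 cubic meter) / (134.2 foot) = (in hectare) 0.0003264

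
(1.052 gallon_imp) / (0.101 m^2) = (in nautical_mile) 2.557e-05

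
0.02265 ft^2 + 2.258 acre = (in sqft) 9.836e+04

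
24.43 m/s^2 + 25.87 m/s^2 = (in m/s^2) 50.3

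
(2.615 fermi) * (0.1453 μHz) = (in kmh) 1.368e-21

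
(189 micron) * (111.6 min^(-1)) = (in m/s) 0.0003515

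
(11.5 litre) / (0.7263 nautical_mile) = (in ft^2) 9.203e-05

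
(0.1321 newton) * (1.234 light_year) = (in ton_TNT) 3.686e+05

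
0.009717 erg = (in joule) 9.717e-10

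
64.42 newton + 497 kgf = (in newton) 4938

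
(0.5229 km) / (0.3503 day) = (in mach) 5.074e-05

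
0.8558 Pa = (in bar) 8.558e-06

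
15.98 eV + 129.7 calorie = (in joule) 542.7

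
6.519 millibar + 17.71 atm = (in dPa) 1.795e+07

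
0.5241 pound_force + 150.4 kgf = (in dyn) 1.477e+08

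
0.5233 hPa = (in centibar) 0.05233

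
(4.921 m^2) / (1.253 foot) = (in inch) 507.3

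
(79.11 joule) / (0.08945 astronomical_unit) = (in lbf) 1.329e-09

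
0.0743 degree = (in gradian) 0.08256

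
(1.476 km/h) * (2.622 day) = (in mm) 9.288e+07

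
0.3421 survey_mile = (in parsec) 1.784e-14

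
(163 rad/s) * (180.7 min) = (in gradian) 1.125e+08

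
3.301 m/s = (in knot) 6.417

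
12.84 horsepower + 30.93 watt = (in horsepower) 12.88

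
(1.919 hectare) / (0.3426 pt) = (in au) 0.001061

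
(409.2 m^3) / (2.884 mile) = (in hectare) 8.816e-06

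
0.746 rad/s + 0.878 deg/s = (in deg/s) 43.62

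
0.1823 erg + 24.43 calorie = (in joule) 102.2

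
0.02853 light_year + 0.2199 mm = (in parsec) 0.008747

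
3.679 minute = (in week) 0.000365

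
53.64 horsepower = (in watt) 4e+04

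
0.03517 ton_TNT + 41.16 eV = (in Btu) 1.395e+05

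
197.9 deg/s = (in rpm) 32.98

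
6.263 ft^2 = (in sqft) 6.263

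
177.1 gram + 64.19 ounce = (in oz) 70.44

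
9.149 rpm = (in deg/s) 54.89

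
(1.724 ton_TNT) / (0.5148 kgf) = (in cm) 1.429e+11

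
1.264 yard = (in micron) 1.156e+06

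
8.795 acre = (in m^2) 3.559e+04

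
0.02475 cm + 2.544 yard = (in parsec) 7.54e-17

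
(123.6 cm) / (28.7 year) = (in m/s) 1.366e-09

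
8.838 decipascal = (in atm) 8.722e-06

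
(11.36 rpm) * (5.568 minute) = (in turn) 63.25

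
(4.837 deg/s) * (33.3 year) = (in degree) 5.08e+09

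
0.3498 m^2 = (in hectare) 3.498e-05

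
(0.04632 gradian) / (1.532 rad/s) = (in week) 7.853e-10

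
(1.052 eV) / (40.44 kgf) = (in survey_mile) 2.641e-25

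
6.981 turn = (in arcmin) 1.508e+05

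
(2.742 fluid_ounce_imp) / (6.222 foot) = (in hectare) 4.108e-09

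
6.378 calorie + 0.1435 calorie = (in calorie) 6.522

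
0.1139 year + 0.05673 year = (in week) 8.897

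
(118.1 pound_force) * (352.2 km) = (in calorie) 4.422e+07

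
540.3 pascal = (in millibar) 5.403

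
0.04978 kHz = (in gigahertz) 4.978e-08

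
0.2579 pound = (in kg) 0.117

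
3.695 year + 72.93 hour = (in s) 1.168e+08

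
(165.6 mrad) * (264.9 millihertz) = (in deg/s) 2.513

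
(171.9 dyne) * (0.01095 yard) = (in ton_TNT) 4.114e-15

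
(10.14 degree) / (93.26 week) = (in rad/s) 3.138e-09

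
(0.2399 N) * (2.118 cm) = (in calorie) 0.001214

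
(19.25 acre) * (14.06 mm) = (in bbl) 6889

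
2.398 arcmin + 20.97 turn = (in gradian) 8388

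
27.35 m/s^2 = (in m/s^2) 27.35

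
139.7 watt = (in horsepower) 0.1873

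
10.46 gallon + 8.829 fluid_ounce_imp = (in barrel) 0.2506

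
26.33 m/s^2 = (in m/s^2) 26.33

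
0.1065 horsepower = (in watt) 79.42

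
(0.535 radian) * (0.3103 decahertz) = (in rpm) 15.85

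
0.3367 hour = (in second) 1212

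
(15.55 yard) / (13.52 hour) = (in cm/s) 0.02921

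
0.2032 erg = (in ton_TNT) 4.857e-18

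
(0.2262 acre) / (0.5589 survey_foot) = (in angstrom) 5.374e+13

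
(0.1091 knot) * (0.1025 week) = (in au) 2.326e-08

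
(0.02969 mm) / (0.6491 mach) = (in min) 2.239e-09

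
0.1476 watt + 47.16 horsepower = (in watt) 3.517e+04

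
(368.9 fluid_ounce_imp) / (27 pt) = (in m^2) 1.1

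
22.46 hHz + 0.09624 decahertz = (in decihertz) 2.247e+04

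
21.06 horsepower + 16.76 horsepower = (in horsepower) 37.82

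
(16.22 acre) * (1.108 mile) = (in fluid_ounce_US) 3.958e+12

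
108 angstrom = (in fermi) 1.08e+07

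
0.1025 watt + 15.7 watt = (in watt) 15.8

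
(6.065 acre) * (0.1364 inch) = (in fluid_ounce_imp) 2.993e+06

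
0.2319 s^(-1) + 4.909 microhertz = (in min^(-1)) 13.91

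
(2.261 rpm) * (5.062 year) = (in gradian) 2.406e+09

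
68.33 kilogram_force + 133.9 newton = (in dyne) 8.04e+07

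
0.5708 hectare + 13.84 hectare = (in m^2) 1.441e+05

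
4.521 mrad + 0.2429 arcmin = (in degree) 0.2631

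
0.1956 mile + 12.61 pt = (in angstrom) 3.148e+12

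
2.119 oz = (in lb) 0.1324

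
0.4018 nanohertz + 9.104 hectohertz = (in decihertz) 9104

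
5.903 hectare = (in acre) 14.59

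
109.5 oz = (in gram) 3104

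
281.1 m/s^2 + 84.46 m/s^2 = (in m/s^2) 365.6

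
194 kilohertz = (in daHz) 1.94e+04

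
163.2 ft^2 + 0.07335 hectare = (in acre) 0.185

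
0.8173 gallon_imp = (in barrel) 0.02337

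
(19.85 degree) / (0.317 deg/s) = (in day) 0.0007247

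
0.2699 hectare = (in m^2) 2699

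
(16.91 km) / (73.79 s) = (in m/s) 229.2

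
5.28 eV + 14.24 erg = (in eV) 8.888e+12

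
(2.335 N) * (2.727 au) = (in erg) 9.526e+18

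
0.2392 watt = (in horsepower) 0.0003208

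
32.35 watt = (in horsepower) 0.04338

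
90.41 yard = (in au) 5.526e-10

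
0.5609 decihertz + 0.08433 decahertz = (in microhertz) 8.994e+05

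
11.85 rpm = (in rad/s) 1.241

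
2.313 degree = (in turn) 0.006425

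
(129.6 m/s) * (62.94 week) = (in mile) 3.065e+06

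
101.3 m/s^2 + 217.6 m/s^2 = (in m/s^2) 318.9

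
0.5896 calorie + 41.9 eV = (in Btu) 0.002338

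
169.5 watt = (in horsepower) 0.2273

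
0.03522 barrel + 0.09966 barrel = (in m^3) 0.02144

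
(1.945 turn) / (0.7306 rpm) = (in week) 0.0002641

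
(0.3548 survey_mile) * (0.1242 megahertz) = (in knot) 1.379e+08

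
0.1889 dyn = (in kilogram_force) 1.926e-07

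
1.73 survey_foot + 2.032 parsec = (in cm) 6.27e+18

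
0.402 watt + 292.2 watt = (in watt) 292.6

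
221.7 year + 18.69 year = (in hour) 2.106e+06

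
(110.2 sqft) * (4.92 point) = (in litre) 17.77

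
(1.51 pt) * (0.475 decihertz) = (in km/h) 9.109e-05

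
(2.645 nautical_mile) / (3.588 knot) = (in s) 2654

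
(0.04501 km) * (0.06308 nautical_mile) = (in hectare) 0.5258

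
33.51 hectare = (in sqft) 3.607e+06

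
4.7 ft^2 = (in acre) 0.0001079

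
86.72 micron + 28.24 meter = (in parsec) 9.152e-16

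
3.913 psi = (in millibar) 269.8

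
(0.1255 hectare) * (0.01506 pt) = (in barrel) 0.04194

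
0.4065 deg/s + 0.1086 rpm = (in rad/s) 0.01847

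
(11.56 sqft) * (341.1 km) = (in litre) 3.663e+08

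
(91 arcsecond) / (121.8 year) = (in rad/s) 1.149e-13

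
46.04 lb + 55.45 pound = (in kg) 46.04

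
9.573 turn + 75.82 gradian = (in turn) 9.763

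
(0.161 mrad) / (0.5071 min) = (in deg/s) 0.0003032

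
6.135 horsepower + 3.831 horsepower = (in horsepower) 9.966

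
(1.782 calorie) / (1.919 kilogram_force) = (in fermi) 3.962e+14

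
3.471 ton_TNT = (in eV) 9.064e+28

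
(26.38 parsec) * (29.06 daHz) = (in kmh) 8.516e+20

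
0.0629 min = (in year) 1.197e-07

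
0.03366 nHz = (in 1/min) 2.02e-09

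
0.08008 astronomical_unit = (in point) 3.396e+13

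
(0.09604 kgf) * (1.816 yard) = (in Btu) 0.001482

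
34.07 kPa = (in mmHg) 255.5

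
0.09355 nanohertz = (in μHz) 9.355e-05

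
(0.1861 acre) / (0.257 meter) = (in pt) 8.307e+06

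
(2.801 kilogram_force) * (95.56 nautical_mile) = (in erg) 4.861e+13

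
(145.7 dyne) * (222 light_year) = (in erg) 3.06e+22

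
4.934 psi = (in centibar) 34.02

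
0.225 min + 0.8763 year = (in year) 0.8763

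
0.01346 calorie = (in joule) 0.05632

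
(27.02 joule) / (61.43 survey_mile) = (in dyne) 27.33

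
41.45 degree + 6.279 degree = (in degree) 47.73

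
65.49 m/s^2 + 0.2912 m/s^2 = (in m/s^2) 65.78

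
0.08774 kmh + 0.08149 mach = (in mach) 0.08156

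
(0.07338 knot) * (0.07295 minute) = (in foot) 0.5421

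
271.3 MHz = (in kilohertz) 2.713e+05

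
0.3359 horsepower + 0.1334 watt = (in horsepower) 0.3361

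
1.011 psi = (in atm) 0.06879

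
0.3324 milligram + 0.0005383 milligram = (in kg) 3.329e-07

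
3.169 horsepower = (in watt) 2363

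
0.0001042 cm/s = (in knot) 2.025e-06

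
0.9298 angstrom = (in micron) 9.298e-05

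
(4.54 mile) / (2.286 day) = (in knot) 0.07191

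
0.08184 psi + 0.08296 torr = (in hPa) 5.753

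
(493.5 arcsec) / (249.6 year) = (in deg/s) 1.742e-11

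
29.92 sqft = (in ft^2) 29.92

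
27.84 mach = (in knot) 1.843e+04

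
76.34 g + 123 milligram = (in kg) 0.07646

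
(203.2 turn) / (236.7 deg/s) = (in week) 0.000511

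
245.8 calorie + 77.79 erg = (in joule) 1028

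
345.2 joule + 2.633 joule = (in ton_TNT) 8.313e-08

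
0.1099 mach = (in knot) 72.74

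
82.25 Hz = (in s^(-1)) 82.25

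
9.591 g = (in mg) 9591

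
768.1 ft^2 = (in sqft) 768.1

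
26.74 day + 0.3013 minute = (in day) 26.74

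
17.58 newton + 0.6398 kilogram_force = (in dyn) 2.385e+06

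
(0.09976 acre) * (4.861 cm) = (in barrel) 123.4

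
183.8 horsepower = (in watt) 1.371e+05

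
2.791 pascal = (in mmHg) 0.02093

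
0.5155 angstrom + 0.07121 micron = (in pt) 0.000202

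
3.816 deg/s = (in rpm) 0.636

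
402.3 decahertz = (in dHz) 4.023e+04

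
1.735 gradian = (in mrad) 27.25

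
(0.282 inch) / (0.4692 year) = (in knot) 9.41e-10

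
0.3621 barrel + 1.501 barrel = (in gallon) 78.25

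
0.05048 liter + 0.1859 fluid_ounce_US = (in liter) 0.05598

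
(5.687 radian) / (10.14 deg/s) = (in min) 0.5356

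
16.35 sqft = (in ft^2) 16.35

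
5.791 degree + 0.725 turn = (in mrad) 4656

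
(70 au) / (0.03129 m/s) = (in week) 5.534e+08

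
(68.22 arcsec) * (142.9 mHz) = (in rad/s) 4.726e-05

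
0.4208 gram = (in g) 0.4208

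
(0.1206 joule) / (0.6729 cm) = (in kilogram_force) 1.828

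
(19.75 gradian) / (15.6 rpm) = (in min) 0.003165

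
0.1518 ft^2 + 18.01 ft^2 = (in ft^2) 18.16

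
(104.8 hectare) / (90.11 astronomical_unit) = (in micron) 0.07774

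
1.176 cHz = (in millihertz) 11.76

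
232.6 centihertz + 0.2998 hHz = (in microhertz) 3.231e+07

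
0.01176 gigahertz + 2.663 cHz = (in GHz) 0.01176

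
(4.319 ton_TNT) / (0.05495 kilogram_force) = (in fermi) 3.353e+25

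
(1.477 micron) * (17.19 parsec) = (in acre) 1.936e+08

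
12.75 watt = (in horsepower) 0.0171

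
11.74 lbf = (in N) 52.22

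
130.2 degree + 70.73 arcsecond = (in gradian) 144.7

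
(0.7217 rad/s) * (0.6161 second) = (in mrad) 444.6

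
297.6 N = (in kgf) 30.35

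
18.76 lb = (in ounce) 300.2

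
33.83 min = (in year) 6.436e-05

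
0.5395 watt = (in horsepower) 0.0007235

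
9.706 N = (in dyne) 9.706e+05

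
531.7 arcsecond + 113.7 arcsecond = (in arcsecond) 645.4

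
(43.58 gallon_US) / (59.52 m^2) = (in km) 2.772e-06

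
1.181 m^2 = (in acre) 0.0002918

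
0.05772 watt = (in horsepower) 7.74e-05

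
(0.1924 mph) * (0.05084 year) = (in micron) 1.379e+11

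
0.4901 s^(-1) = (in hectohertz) 0.004901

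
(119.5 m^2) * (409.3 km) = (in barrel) 3.076e+08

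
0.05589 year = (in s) 1.763e+06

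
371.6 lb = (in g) 1.686e+05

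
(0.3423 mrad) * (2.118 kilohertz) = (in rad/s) 0.725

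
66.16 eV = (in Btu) 1.005e-20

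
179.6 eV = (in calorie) 6.877e-18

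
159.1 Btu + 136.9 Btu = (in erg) 3.123e+12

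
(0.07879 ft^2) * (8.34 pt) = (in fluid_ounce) 0.7282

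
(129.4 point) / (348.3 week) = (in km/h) 7.801e-10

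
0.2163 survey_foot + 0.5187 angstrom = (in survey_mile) 4.097e-05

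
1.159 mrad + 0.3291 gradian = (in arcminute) 21.76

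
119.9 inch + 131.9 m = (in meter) 134.9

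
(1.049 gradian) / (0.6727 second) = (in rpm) 0.2339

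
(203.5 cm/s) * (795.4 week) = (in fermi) 9.79e+23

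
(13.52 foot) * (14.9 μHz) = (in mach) 1.803e-07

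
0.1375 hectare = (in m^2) 1375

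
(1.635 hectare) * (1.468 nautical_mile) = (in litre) 4.445e+10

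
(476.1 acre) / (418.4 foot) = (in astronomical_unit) 1.01e-07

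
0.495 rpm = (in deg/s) 2.97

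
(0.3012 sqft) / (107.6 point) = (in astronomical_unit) 4.928e-12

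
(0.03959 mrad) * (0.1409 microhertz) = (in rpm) 5.327e-11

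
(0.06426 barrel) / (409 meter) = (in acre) 6.173e-09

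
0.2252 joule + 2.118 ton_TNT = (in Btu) 8.399e+06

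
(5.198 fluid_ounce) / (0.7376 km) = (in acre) 5.15e-11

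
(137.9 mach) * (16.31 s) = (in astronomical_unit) 5.119e-06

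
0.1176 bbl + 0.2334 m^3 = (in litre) 252.1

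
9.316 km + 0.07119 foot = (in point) 2.641e+07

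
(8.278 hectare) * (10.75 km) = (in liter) 8.899e+11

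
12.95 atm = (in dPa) 1.312e+07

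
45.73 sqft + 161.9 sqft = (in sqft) 207.6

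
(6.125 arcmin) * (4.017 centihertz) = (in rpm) 0.0006834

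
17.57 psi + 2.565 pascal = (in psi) 17.57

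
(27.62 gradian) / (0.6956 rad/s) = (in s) 0.6237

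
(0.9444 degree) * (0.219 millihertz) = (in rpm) 3.447e-05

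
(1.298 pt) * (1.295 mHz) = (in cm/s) 5.93e-05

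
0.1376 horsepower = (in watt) 102.6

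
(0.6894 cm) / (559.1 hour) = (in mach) 1.006e-11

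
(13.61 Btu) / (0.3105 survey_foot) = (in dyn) 1.517e+10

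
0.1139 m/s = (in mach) 0.0003345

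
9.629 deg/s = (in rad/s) 0.1681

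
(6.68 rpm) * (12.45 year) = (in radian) 2.747e+08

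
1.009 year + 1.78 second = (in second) 3.182e+07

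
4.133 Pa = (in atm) 4.079e-05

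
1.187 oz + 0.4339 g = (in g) 34.08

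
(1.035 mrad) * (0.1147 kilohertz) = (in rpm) 1.134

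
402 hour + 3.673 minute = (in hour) 402.1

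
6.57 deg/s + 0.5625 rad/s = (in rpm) 6.466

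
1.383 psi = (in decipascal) 9.535e+04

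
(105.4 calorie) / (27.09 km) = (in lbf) 0.00366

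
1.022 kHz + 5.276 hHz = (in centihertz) 1.55e+05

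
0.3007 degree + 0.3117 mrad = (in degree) 0.3186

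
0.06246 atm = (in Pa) 6329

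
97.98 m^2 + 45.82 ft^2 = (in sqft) 1100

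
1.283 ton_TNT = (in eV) 3.35e+28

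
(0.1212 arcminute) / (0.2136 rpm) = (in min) 2.627e-05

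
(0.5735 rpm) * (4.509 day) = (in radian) 2.34e+04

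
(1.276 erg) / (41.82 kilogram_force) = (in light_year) 3.289e-26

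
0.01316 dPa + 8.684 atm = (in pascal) 8.799e+05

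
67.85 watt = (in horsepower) 0.09099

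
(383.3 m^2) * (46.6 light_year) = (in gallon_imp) 3.717e+22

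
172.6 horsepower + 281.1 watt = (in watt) 1.29e+05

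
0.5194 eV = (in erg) 8.322e-13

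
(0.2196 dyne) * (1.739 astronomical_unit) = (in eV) 3.566e+24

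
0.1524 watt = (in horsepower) 0.0002044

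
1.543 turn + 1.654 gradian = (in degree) 557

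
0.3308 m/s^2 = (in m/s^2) 0.3308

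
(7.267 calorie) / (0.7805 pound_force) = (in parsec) 2.838e-16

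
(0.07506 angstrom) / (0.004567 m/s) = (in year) 5.212e-17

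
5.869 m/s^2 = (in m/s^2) 5.869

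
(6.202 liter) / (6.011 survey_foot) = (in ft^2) 0.03644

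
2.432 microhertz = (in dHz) 2.432e-05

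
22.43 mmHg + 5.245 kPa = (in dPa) 8.235e+04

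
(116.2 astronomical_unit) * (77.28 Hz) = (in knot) 2.611e+15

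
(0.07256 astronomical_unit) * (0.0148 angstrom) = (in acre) 3.97e-06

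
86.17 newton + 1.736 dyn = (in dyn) 8.617e+06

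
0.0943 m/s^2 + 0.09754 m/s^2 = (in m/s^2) 0.1918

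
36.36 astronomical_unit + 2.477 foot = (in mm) 5.439e+15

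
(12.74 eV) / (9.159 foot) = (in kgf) 7.456e-20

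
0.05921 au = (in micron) 8.858e+15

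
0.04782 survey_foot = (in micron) 1.458e+04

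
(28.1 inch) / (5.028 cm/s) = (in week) 2.347e-05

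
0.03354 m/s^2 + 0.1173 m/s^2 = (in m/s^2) 0.1508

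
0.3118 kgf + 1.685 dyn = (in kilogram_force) 0.3118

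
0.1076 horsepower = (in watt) 80.24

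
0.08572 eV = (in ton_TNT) 3.282e-30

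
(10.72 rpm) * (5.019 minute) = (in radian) 338.1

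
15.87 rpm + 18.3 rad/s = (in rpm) 190.6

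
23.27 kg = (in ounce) 820.8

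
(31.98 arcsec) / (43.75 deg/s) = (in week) 3.357e-10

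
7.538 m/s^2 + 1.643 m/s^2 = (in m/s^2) 9.181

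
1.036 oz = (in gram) 29.37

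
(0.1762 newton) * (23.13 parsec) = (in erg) 1.258e+24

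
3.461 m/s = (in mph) 7.742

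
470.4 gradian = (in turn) 1.176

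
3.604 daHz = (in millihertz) 3.604e+04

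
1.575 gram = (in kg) 0.001575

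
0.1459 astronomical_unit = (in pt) 6.187e+13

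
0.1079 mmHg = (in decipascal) 143.9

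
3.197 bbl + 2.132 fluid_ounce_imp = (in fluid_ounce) 1.719e+04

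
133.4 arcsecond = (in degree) 0.03706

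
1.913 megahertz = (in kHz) 1913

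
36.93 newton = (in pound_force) 8.302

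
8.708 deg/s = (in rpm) 1.451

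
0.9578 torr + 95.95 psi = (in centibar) 661.7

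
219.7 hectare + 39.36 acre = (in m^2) 2.356e+06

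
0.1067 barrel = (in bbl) 0.1067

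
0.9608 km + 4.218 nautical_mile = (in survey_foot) 2.878e+04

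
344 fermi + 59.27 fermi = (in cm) 4.033e-11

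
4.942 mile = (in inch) 3.131e+05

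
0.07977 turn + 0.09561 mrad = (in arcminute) 1723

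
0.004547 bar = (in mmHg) 3.411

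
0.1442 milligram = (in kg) 1.442e-07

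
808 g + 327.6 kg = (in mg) 3.284e+08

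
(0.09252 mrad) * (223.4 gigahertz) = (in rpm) 1.974e+08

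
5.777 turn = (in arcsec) 7.487e+06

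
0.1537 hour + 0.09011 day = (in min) 139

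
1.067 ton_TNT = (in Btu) 4.231e+06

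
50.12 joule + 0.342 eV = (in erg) 5.012e+08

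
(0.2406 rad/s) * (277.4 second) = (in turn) 10.62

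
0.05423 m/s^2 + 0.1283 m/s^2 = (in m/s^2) 0.1825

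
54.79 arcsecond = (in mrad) 0.2656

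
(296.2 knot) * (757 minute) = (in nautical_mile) 3737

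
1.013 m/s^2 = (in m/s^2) 1.013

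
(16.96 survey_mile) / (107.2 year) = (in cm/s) 0.0008074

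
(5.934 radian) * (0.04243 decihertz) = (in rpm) 0.2404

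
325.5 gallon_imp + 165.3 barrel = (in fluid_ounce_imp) 9.77e+05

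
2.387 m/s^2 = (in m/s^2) 2.387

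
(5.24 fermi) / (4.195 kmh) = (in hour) 1.249e-18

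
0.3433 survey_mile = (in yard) 604.2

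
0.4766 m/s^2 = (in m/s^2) 0.4766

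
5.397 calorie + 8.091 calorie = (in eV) 3.522e+20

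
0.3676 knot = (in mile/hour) 0.423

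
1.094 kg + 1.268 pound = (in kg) 1.669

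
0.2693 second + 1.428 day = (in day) 1.428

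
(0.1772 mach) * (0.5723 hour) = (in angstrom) 1.243e+15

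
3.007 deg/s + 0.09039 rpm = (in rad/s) 0.06195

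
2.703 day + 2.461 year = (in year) 2.468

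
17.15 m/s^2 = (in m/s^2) 17.15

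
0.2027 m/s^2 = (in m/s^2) 0.2027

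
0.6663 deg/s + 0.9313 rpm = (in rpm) 1.042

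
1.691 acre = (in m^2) 6843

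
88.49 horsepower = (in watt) 6.599e+04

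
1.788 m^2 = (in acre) 0.0004418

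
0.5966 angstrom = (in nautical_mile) 3.221e-14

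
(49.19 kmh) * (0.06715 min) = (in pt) 1.561e+05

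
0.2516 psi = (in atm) 0.01712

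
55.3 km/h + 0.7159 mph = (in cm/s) 1568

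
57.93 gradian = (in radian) 0.91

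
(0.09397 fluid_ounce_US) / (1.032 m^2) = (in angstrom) 2.693e+04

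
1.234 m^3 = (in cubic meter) 1.234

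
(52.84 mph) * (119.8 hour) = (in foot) 3.342e+07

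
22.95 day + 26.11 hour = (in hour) 576.9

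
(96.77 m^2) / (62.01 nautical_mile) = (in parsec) 2.731e-20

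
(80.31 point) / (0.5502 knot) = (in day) 1.159e-06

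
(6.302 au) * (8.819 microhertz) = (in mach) 2.442e+04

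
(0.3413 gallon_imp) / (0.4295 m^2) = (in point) 10.24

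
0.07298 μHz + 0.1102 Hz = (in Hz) 0.1102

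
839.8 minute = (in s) 5.039e+04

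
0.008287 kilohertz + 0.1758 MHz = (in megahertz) 0.1758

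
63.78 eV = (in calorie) 2.442e-18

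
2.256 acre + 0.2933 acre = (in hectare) 1.032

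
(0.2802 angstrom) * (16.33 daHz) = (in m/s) 4.576e-09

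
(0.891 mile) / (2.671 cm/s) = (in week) 0.08876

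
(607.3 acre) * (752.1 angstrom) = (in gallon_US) 48.83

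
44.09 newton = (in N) 44.09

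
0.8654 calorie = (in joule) 3.621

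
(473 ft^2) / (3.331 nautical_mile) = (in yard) 0.00779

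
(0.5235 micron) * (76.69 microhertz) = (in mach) 1.179e-13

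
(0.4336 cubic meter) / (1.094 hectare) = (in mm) 0.03963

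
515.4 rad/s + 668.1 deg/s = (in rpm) 5033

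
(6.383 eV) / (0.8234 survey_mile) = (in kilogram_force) 7.87e-23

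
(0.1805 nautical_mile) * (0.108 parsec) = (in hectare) 1.114e+14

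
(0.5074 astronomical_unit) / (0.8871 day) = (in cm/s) 9.904e+07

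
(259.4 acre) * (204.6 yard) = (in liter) 1.964e+11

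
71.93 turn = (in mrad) 4.519e+05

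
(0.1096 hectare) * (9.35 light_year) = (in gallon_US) 2.561e+22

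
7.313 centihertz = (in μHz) 7.313e+04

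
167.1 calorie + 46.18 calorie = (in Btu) 0.8458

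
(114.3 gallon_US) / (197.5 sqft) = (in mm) 23.58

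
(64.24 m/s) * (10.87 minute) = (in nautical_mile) 22.62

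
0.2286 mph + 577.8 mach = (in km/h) 7.083e+05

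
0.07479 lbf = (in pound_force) 0.07479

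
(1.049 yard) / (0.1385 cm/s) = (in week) 0.001145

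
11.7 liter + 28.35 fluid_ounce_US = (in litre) 12.54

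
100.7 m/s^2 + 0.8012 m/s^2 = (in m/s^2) 101.5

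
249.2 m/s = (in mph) 557.4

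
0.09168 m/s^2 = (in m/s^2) 0.09168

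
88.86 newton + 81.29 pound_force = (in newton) 450.5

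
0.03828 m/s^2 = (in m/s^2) 0.03828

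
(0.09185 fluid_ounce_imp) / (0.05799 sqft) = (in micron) 484.4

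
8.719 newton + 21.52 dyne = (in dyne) 8.719e+05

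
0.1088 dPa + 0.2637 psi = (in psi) 0.2637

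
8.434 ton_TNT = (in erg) 3.529e+17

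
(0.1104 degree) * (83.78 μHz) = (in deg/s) 9.249e-06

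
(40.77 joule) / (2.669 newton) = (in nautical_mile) 0.008248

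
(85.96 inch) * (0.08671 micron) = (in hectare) 1.893e-11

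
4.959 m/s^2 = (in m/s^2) 4.959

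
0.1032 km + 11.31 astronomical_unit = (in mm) 1.692e+15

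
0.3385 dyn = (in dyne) 0.3385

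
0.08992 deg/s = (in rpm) 0.01499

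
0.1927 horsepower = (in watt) 143.7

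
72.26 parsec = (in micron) 2.23e+24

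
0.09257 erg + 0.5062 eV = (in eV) 5.778e+10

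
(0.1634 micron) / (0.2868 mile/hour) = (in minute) 2.124e-08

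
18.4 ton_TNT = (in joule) 7.699e+10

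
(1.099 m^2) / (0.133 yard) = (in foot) 29.65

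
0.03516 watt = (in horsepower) 4.715e-05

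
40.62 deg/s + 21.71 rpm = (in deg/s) 170.9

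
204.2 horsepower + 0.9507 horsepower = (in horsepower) 205.2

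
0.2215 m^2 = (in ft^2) 2.384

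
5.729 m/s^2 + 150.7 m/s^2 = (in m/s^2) 156.4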